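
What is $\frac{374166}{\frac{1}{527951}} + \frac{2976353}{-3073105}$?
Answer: $\frac{607065199345197577}{3073105} \approx 1.9754 \cdot 10^{11}$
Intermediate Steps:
$\frac{374166}{\frac{1}{527951}} + \frac{2976353}{-3073105} = 374166 \frac{1}{\frac{1}{527951}} + 2976353 \left(- \frac{1}{3073105}\right) = 374166 \cdot 527951 - \frac{2976353}{3073105} = 197541313866 - \frac{2976353}{3073105} = \frac{607065199345197577}{3073105}$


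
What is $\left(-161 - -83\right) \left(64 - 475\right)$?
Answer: $32058$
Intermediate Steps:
$\left(-161 - -83\right) \left(64 - 475\right) = \left(-161 + \left(-42 + 125\right)\right) \left(-411\right) = \left(-161 + 83\right) \left(-411\right) = \left(-78\right) \left(-411\right) = 32058$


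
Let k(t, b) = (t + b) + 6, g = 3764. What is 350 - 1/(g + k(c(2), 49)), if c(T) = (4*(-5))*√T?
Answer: 5104382531/14583961 - 20*√2/14583961 ≈ 350.00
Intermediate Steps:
c(T) = -20*√T
k(t, b) = 6 + b + t (k(t, b) = (b + t) + 6 = 6 + b + t)
350 - 1/(g + k(c(2), 49)) = 350 - 1/(3764 + (6 + 49 - 20*√2)) = 350 - 1/(3764 + (55 - 20*√2)) = 350 - 1/(3819 - 20*√2)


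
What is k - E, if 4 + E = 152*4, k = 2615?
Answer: 2011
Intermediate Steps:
E = 604 (E = -4 + 152*4 = -4 + 608 = 604)
k - E = 2615 - 1*604 = 2615 - 604 = 2011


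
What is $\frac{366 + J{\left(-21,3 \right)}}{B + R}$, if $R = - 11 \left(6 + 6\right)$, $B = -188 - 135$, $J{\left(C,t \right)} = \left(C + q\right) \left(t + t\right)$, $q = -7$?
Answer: $- \frac{198}{455} \approx -0.43516$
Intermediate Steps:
$J{\left(C,t \right)} = 2 t \left(-7 + C\right)$ ($J{\left(C,t \right)} = \left(C - 7\right) \left(t + t\right) = \left(-7 + C\right) 2 t = 2 t \left(-7 + C\right)$)
$B = -323$
$R = -132$ ($R = \left(-11\right) 12 = -132$)
$\frac{366 + J{\left(-21,3 \right)}}{B + R} = \frac{366 + 2 \cdot 3 \left(-7 - 21\right)}{-323 - 132} = \frac{366 + 2 \cdot 3 \left(-28\right)}{-455} = \left(366 - 168\right) \left(- \frac{1}{455}\right) = 198 \left(- \frac{1}{455}\right) = - \frac{198}{455}$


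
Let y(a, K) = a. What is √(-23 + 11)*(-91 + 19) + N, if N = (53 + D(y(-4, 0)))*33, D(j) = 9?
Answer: 2046 - 144*I*√3 ≈ 2046.0 - 249.42*I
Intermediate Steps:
N = 2046 (N = (53 + 9)*33 = 62*33 = 2046)
√(-23 + 11)*(-91 + 19) + N = √(-23 + 11)*(-91 + 19) + 2046 = √(-12)*(-72) + 2046 = (2*I*√3)*(-72) + 2046 = -144*I*√3 + 2046 = 2046 - 144*I*√3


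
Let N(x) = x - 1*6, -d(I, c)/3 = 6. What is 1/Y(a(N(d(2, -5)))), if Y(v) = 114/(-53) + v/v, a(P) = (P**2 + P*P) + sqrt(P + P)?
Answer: -53/61 ≈ -0.86885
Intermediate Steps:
d(I, c) = -18 (d(I, c) = -3*6 = -18)
N(x) = -6 + x (N(x) = x - 6 = -6 + x)
a(P) = 2*P**2 + sqrt(2)*sqrt(P) (a(P) = (P**2 + P**2) + sqrt(2*P) = 2*P**2 + sqrt(2)*sqrt(P))
Y(v) = -61/53 (Y(v) = 114*(-1/53) + 1 = -114/53 + 1 = -61/53)
1/Y(a(N(d(2, -5)))) = 1/(-61/53) = -53/61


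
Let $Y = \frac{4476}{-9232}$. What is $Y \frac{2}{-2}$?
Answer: $\frac{1119}{2308} \approx 0.48484$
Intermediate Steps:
$Y = - \frac{1119}{2308}$ ($Y = 4476 \left(- \frac{1}{9232}\right) = - \frac{1119}{2308} \approx -0.48484$)
$Y \frac{2}{-2} = - \frac{1119 \frac{2}{-2}}{2308} = - \frac{1119 \cdot 2 \left(- \frac{1}{2}\right)}{2308} = \left(- \frac{1119}{2308}\right) \left(-1\right) = \frac{1119}{2308}$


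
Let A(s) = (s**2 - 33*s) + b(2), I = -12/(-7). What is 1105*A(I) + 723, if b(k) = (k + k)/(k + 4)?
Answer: -8497249/147 ≈ -57804.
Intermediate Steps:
I = 12/7 (I = -12*(-1/7) = 12/7 ≈ 1.7143)
b(k) = 2*k/(4 + k) (b(k) = (2*k)/(4 + k) = 2*k/(4 + k))
A(s) = 2/3 + s**2 - 33*s (A(s) = (s**2 - 33*s) + 2*2/(4 + 2) = (s**2 - 33*s) + 2*2/6 = (s**2 - 33*s) + 2*2*(1/6) = (s**2 - 33*s) + 2/3 = 2/3 + s**2 - 33*s)
1105*A(I) + 723 = 1105*(2/3 + (12/7)**2 - 33*12/7) + 723 = 1105*(2/3 + 144/49 - 396/7) + 723 = 1105*(-7786/147) + 723 = -8603530/147 + 723 = -8497249/147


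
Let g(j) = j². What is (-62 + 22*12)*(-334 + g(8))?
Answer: -54540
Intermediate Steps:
(-62 + 22*12)*(-334 + g(8)) = (-62 + 22*12)*(-334 + 8²) = (-62 + 264)*(-334 + 64) = 202*(-270) = -54540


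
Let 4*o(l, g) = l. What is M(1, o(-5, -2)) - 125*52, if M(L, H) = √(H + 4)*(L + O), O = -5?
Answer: -6500 - 2*√11 ≈ -6506.6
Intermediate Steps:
o(l, g) = l/4
M(L, H) = √(4 + H)*(-5 + L) (M(L, H) = √(H + 4)*(L - 5) = √(4 + H)*(-5 + L))
M(1, o(-5, -2)) - 125*52 = √(4 + (¼)*(-5))*(-5 + 1) - 125*52 = √(4 - 5/4)*(-4) - 6500 = √(11/4)*(-4) - 6500 = (√11/2)*(-4) - 6500 = -2*√11 - 6500 = -6500 - 2*√11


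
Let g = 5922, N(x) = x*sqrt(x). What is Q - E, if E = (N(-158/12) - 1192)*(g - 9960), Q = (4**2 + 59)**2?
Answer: -4807671 - 53167*I*sqrt(474)/6 ≈ -4.8077e+6 - 1.9292e+5*I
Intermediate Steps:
N(x) = x**(3/2)
Q = 5625 (Q = (16 + 59)**2 = 75**2 = 5625)
E = 4813296 + 53167*I*sqrt(474)/6 (E = ((-158/12)**(3/2) - 1192)*(5922 - 9960) = ((-158*1/12)**(3/2) - 1192)*(-4038) = ((-79/6)**(3/2) - 1192)*(-4038) = (-79*I*sqrt(474)/36 - 1192)*(-4038) = (-1192 - 79*I*sqrt(474)/36)*(-4038) = 4813296 + 53167*I*sqrt(474)/6 ≈ 4.8133e+6 + 1.9292e+5*I)
Q - E = 5625 - (4813296 + 53167*I*sqrt(474)/6) = 5625 + (-4813296 - 53167*I*sqrt(474)/6) = -4807671 - 53167*I*sqrt(474)/6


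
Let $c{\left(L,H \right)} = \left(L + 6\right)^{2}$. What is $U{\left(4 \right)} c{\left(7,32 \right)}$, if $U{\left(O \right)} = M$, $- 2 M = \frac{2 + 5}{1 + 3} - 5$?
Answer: $\frac{2197}{8} \approx 274.63$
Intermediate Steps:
$c{\left(L,H \right)} = \left(6 + L\right)^{2}$
$M = \frac{13}{8}$ ($M = - \frac{\frac{2 + 5}{1 + 3} - 5}{2} = - \frac{\frac{7}{4} - 5}{2} = \left(- \frac{1}{2}\right) \left(- \frac{13}{4}\right) = \frac{13}{8} \approx 1.625$)
$U{\left(O \right)} = \frac{13}{8}$
$U{\left(4 \right)} c{\left(7,32 \right)} = \frac{13 \left(6 + 7\right)^{2}}{8} = \frac{13 \cdot 13^{2}}{8} = \frac{13}{8} \cdot 169 = \frac{2197}{8}$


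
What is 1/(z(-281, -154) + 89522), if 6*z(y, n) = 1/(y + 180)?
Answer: 606/54250331 ≈ 1.1170e-5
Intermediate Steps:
z(y, n) = 1/(6*(180 + y)) (z(y, n) = 1/(6*(y + 180)) = 1/(6*(180 + y)))
1/(z(-281, -154) + 89522) = 1/(1/(6*(180 - 281)) + 89522) = 1/((⅙)/(-101) + 89522) = 1/((⅙)*(-1/101) + 89522) = 1/(-1/606 + 89522) = 1/(54250331/606) = 606/54250331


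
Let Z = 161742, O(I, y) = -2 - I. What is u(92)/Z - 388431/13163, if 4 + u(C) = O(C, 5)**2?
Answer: -10451558531/354834991 ≈ -29.455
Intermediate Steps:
u(C) = -4 + (-2 - C)**2
u(92)/Z - 388431/13163 = (92*(4 + 92))/161742 - 388431/13163 = (92*96)*(1/161742) - 388431*1/13163 = 8832*(1/161742) - 388431/13163 = 1472/26957 - 388431/13163 = -10451558531/354834991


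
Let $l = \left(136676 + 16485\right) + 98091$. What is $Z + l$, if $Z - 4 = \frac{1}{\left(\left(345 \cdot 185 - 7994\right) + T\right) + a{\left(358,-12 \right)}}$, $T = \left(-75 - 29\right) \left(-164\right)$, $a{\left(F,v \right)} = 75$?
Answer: $\frac{18332140273}{72962} \approx 2.5126 \cdot 10^{5}$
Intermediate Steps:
$T = 17056$ ($T = \left(-104\right) \left(-164\right) = 17056$)
$l = 251252$ ($l = 153161 + 98091 = 251252$)
$Z = \frac{291849}{72962}$ ($Z = 4 + \frac{1}{\left(\left(345 \cdot 185 - 7994\right) + 17056\right) + 75} = 4 + \frac{1}{\left(\left(63825 - 7994\right) + 17056\right) + 75} = 4 + \frac{1}{\left(55831 + 17056\right) + 75} = 4 + \frac{1}{72887 + 75} = 4 + \frac{1}{72962} = \frac{291849}{72962} \approx 4.0$)
$Z + l = \frac{291849}{72962} + 251252 = \frac{18332140273}{72962}$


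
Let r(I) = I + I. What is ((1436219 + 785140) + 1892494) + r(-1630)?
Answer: 4110593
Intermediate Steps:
r(I) = 2*I
((1436219 + 785140) + 1892494) + r(-1630) = ((1436219 + 785140) + 1892494) + 2*(-1630) = (2221359 + 1892494) - 3260 = 4113853 - 3260 = 4110593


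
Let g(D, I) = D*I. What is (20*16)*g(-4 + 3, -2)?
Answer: 640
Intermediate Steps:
(20*16)*g(-4 + 3, -2) = (20*16)*((-4 + 3)*(-2)) = 320*(-1*(-2)) = 320*2 = 640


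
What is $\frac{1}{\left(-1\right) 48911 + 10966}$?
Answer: $- \frac{1}{37945} \approx -2.6354 \cdot 10^{-5}$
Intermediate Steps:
$\frac{1}{\left(-1\right) 48911 + 10966} = \frac{1}{-48911 + 10966} = \frac{1}{-37945} = - \frac{1}{37945}$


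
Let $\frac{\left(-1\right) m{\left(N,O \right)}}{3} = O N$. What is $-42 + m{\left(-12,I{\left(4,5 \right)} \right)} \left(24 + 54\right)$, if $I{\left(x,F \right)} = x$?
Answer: $11190$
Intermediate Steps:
$m{\left(N,O \right)} = - 3 N O$ ($m{\left(N,O \right)} = - 3 O N = - 3 N O$)
$-42 + m{\left(-12,I{\left(4,5 \right)} \right)} \left(24 + 54\right) = -42 + \left(-3\right) \left(-12\right) 4 \left(24 + 54\right) = -42 + 144 \cdot 78 = -42 + 11232 = 11190$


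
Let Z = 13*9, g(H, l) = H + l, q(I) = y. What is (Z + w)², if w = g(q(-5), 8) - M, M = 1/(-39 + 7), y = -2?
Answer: 15499969/1024 ≈ 15137.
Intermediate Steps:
q(I) = -2
M = -1/32 (M = 1/(-32) = -1/32 ≈ -0.031250)
Z = 117
w = 193/32 (w = (-2 + 8) - 1*(-1/32) = 6 + 1/32 = 193/32 ≈ 6.0313)
(Z + w)² = (117 + 193/32)² = (3937/32)² = 15499969/1024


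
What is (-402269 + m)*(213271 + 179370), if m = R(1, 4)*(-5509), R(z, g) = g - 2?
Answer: -162273420967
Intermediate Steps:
R(z, g) = -2 + g
m = -11018 (m = (-2 + 4)*(-5509) = 2*(-5509) = -11018)
(-402269 + m)*(213271 + 179370) = (-402269 - 11018)*(213271 + 179370) = -413287*392641 = -162273420967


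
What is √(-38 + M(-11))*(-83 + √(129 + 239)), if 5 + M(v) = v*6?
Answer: I*√109*(-83 + 4*√23) ≈ -666.27*I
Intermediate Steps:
M(v) = -5 + 6*v (M(v) = -5 + v*6 = -5 + 6*v)
√(-38 + M(-11))*(-83 + √(129 + 239)) = √(-38 + (-5 + 6*(-11)))*(-83 + √(129 + 239)) = √(-38 + (-5 - 66))*(-83 + √368) = √(-38 - 71)*(-83 + 4*√23) = √(-109)*(-83 + 4*√23) = (I*√109)*(-83 + 4*√23) = I*√109*(-83 + 4*√23)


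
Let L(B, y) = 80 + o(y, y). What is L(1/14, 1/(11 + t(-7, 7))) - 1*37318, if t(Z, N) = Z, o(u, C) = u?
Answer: -148951/4 ≈ -37238.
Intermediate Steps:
L(B, y) = 80 + y
L(1/14, 1/(11 + t(-7, 7))) - 1*37318 = (80 + 1/(11 - 7)) - 1*37318 = (80 + 1/4) - 37318 = (80 + ¼) - 37318 = 321/4 - 37318 = -148951/4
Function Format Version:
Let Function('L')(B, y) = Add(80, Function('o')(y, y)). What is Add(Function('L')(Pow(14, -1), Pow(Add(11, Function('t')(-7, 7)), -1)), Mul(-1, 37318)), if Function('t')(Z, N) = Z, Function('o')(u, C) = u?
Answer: Rational(-148951, 4) ≈ -37238.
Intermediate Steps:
Function('L')(B, y) = Add(80, y)
Add(Function('L')(Pow(14, -1), Pow(Add(11, Function('t')(-7, 7)), -1)), Mul(-1, 37318)) = Add(Add(80, Pow(Add(11, -7), -1)), Mul(-1, 37318)) = Add(Add(80, Pow(4, -1)), -37318) = Add(Add(80, Rational(1, 4)), -37318) = Add(Rational(321, 4), -37318) = Rational(-148951, 4)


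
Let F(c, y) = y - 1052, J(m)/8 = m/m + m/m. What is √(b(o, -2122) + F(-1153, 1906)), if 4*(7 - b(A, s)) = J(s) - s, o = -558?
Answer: √1306/2 ≈ 18.069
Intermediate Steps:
J(m) = 16 (J(m) = 8*(m/m + m/m) = 8*(1 + 1) = 8*2 = 16)
b(A, s) = 3 + s/4 (b(A, s) = 7 - (16 - s)/4 = 7 + (-4 + s/4) = 3 + s/4)
F(c, y) = -1052 + y
√(b(o, -2122) + F(-1153, 1906)) = √((3 + (¼)*(-2122)) + (-1052 + 1906)) = √((3 - 1061/2) + 854) = √(-1055/2 + 854) = √(653/2) = √1306/2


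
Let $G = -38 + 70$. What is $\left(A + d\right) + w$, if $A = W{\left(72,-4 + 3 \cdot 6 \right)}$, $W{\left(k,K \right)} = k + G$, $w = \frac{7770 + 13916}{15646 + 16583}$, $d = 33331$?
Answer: $\frac{1077598301}{32229} \approx 33436.0$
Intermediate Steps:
$G = 32$
$w = \frac{21686}{32229} \approx 0.67287$
$W{\left(k,K \right)} = 32 + k$ ($W{\left(k,K \right)} = k + 32 = 32 + k$)
$A = 104$ ($A = 32 + 72 = 104$)
$\left(A + d\right) + w = \left(104 + 33331\right) + \frac{21686}{32229} = 33435 + \frac{21686}{32229} = \frac{1077598301}{32229}$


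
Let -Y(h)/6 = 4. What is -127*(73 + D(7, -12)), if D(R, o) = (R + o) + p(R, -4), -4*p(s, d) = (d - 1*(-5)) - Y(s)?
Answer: -31369/4 ≈ -7842.3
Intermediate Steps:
Y(h) = -24 (Y(h) = -6*4 = -24)
p(s, d) = -29/4 - d/4 (p(s, d) = -((d - 1*(-5)) - 1*(-24))/4 = -((d + 5) + 24)/4 = -((5 + d) + 24)/4 = -(29 + d)/4 = -29/4 - d/4)
D(R, o) = -25/4 + R + o (D(R, o) = (R + o) + (-29/4 - ¼*(-4)) = (R + o) + (-29/4 + 1) = (R + o) - 25/4 = -25/4 + R + o)
-127*(73 + D(7, -12)) = -127*(73 + (-25/4 + 7 - 12)) = -127*(73 - 45/4) = -127*247/4 = -31369/4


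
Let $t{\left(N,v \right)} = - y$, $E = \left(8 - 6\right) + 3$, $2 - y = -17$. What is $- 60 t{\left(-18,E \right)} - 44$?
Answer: $1096$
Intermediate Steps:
$y = 19$ ($y = 2 - -17 = 2 + 17 = 19$)
$E = 5$ ($E = 2 + 3 = 5$)
$t{\left(N,v \right)} = -19$ ($t{\left(N,v \right)} = \left(-1\right) 19 = -19$)
$- 60 t{\left(-18,E \right)} - 44 = \left(-60\right) \left(-19\right) - 44 = 1140 + \left(-188 + 144\right) = 1140 - 44 = 1096$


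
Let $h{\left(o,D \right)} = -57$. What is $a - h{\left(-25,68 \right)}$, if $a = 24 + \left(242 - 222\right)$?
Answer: $101$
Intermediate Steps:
$a = 44$ ($a = 24 + \left(242 - 222\right) = 24 + 20 = 44$)
$a - h{\left(-25,68 \right)} = 44 - -57 = 44 + 57 = 101$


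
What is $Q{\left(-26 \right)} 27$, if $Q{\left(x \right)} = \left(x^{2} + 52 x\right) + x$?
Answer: $-18954$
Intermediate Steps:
$Q{\left(x \right)} = x^{2} + 53 x$
$Q{\left(-26 \right)} 27 = - 26 \left(53 - 26\right) 27 = \left(-26\right) 27 \cdot 27 = \left(-702\right) 27 = -18954$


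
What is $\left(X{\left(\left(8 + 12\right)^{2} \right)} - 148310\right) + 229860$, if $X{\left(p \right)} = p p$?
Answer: $241550$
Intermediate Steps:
$X{\left(p \right)} = p^{2}$
$\left(X{\left(\left(8 + 12\right)^{2} \right)} - 148310\right) + 229860 = \left(\left(\left(8 + 12\right)^{2}\right)^{2} - 148310\right) + 229860 = \left(\left(20^{2}\right)^{2} - 148310\right) + 229860 = \left(400^{2} - 148310\right) + 229860 = \left(160000 - 148310\right) + 229860 = 11690 + 229860 = 241550$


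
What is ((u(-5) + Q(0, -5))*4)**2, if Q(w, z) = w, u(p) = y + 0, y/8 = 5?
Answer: 25600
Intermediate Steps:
y = 40 (y = 8*5 = 40)
u(p) = 40 (u(p) = 40 + 0 = 40)
((u(-5) + Q(0, -5))*4)**2 = ((40 + 0)*4)**2 = (40*4)**2 = 160**2 = 25600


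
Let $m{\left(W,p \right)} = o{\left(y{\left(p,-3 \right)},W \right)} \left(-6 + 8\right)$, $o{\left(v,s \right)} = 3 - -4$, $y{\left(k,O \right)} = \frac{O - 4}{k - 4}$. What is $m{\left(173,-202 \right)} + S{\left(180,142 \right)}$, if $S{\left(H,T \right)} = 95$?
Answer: $109$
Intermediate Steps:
$y{\left(k,O \right)} = \frac{-4 + O}{-4 + k}$
$o{\left(v,s \right)} = 7$ ($o{\left(v,s \right)} = 3 + 4 = 7$)
$m{\left(W,p \right)} = 14$ ($m{\left(W,p \right)} = 7 \left(-6 + 8\right) = 7 \cdot 2 = 14$)
$m{\left(173,-202 \right)} + S{\left(180,142 \right)} = 14 + 95 = 109$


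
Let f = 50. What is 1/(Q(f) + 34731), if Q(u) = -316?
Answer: 1/34415 ≈ 2.9057e-5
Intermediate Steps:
1/(Q(f) + 34731) = 1/(-316 + 34731) = 1/34415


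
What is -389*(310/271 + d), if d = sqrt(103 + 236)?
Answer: -120590/271 - 389*sqrt(339) ≈ -7607.2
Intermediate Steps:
d = sqrt(339) ≈ 18.412
-389*(310/271 + d) = -389*(310/271 + sqrt(339)) = -120590/271 - 389*sqrt(339)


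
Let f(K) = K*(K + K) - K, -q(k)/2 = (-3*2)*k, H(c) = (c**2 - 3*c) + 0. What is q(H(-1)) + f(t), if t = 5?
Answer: 93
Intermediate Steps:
H(c) = c**2 - 3*c
q(k) = 12*k (q(k) = -2*(-3*2)*k = -(-12)*k = 12*k)
f(K) = -K + 2*K**2 (f(K) = K*(2*K) - K = 2*K**2 - K = -K + 2*K**2)
q(H(-1)) + f(t) = 12*(-(-3 - 1)) + 5*(-1 + 2*5) = 12*(-1*(-4)) + 5*(-1 + 10) = 12*4 + 5*9 = 48 + 45 = 93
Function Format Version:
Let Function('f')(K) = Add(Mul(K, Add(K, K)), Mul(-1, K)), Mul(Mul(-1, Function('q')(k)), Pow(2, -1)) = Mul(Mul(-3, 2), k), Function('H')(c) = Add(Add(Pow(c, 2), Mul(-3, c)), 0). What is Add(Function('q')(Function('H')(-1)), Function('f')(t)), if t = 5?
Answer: 93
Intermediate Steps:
Function('H')(c) = Add(Pow(c, 2), Mul(-3, c))
Function('q')(k) = Mul(12, k) (Function('q')(k) = Mul(-2, Mul(Mul(-3, 2), k)) = Mul(-2, Mul(-6, k)) = Mul(12, k))
Function('f')(K) = Add(Mul(-1, K), Mul(2, Pow(K, 2))) (Function('f')(K) = Add(Mul(K, Mul(2, K)), Mul(-1, K)) = Add(Mul(2, Pow(K, 2)), Mul(-1, K)) = Add(Mul(-1, K), Mul(2, Pow(K, 2))))
Add(Function('q')(Function('H')(-1)), Function('f')(t)) = Add(Mul(12, Mul(-1, Add(-3, -1))), Mul(5, Add(-1, Mul(2, 5)))) = Add(Mul(12, Mul(-1, -4)), Mul(5, Add(-1, 10))) = Add(Mul(12, 4), Mul(5, 9)) = Add(48, 45) = 93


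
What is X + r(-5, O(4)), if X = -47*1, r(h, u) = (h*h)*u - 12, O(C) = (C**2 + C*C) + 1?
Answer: 766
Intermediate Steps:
O(C) = 1 + 2*C**2 (O(C) = (C**2 + C**2) + 1 = 2*C**2 + 1 = 1 + 2*C**2)
r(h, u) = -12 + u*h**2 (r(h, u) = h**2*u - 12 = u*h**2 - 12 = -12 + u*h**2)
X = -47
X + r(-5, O(4)) = -47 + (-12 + (1 + 2*4**2)*(-5)**2) = -47 + (-12 + (1 + 2*16)*25) = -47 + (-12 + (1 + 32)*25) = -47 + (-12 + 33*25) = -47 + (-12 + 825) = -47 + 813 = 766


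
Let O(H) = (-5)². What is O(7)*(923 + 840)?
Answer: 44075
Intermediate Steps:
O(H) = 25
O(7)*(923 + 840) = 25*(923 + 840) = 25*1763 = 44075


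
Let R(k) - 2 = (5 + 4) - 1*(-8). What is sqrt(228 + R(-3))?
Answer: sqrt(247) ≈ 15.716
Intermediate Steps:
R(k) = 19 (R(k) = 2 + ((5 + 4) - 1*(-8)) = 2 + (9 + 8) = 2 + 17 = 19)
sqrt(228 + R(-3)) = sqrt(228 + 19) = sqrt(247)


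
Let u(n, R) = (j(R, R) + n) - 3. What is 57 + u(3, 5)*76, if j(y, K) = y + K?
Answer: 817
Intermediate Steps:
j(y, K) = K + y
u(n, R) = -3 + n + 2*R (u(n, R) = ((R + R) + n) - 3 = (2*R + n) - 3 = (n + 2*R) - 3 = -3 + n + 2*R)
57 + u(3, 5)*76 = 57 + (-3 + 3 + 2*5)*76 = 57 + (-3 + 3 + 10)*76 = 57 + 10*76 = 57 + 760 = 817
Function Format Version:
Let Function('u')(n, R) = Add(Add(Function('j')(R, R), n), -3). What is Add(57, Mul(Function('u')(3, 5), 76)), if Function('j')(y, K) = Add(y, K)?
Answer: 817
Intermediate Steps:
Function('j')(y, K) = Add(K, y)
Function('u')(n, R) = Add(-3, n, Mul(2, R)) (Function('u')(n, R) = Add(Add(Add(R, R), n), -3) = Add(Add(Mul(2, R), n), -3) = Add(Add(n, Mul(2, R)), -3) = Add(-3, n, Mul(2, R)))
Add(57, Mul(Function('u')(3, 5), 76)) = Add(57, Mul(Add(-3, 3, Mul(2, 5)), 76)) = Add(57, Mul(Add(-3, 3, 10), 76)) = Add(57, Mul(10, 76)) = Add(57, 760) = 817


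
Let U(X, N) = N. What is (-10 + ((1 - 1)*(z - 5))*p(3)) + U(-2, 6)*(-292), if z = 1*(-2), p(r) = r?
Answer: -1762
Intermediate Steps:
z = -2
(-10 + ((1 - 1)*(z - 5))*p(3)) + U(-2, 6)*(-292) = (-10 + ((1 - 1)*(-2 - 5))*3) + 6*(-292) = (-10 + (0*(-7))*3) - 1752 = (-10 + 0*3) - 1752 = (-10 + 0) - 1752 = -10 - 1752 = -1762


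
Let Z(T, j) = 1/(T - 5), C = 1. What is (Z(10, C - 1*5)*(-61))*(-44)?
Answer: 2684/5 ≈ 536.80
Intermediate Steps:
Z(T, j) = 1/(-5 + T)
(Z(10, C - 1*5)*(-61))*(-44) = (-61/(-5 + 10))*(-44) = (-61/5)*(-44) = ((⅕)*(-61))*(-44) = -61/5*(-44) = 2684/5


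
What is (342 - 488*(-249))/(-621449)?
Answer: -121854/621449 ≈ -0.19608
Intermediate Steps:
(342 - 488*(-249))/(-621449) = (342 + 121512)*(-1/621449) = 121854*(-1/621449) = -121854/621449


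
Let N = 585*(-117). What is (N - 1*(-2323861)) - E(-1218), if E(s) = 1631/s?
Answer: 392442617/174 ≈ 2.2554e+6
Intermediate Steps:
N = -68445
(N - 1*(-2323861)) - E(-1218) = (-68445 - 1*(-2323861)) - 1631/(-1218) = (-68445 + 2323861) - 1631*(-1)/1218 = 2255416 - 1*(-233/174) = 2255416 + 233/174 = 392442617/174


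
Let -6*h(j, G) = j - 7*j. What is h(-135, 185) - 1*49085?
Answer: -49220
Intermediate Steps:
h(j, G) = j (h(j, G) = -(j - 7*j)/6 = -(-1)*j = j)
h(-135, 185) - 1*49085 = -135 - 1*49085 = -135 - 49085 = -49220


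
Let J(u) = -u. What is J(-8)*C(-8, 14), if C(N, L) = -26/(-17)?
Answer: 208/17 ≈ 12.235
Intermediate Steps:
C(N, L) = 26/17 (C(N, L) = -26*(-1/17) = 26/17)
J(-8)*C(-8, 14) = -1*(-8)*(26/17) = 8*(26/17) = 208/17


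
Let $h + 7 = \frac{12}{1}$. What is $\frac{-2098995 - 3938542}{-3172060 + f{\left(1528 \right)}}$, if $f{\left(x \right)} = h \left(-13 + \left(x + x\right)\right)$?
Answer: $\frac{6037537}{3156845} \approx 1.9125$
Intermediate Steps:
$h = 5$ ($h = -7 + \frac{12}{1} = -7 + 12 \cdot 1 = -7 + 12 = 5$)
$f{\left(x \right)} = -65 + 10 x$ ($f{\left(x \right)} = 5 \left(-13 + \left(x + x\right)\right) = 5 \left(-13 + 2 x\right) = -65 + 10 x$)
$\frac{-2098995 - 3938542}{-3172060 + f{\left(1528 \right)}} = \frac{-2098995 - 3938542}{-3172060 + \left(-65 + 10 \cdot 1528\right)} = - \frac{6037537}{-3172060 + \left(-65 + 15280\right)} = - \frac{6037537}{-3172060 + 15215} = - \frac{6037537}{-3156845} = \left(-6037537\right) \left(- \frac{1}{3156845}\right) = \frac{6037537}{3156845}$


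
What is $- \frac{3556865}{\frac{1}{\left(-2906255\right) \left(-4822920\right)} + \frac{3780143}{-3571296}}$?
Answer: $\frac{7418665047339851707116000}{2207703585710065271} \approx 3.3604 \cdot 10^{6}$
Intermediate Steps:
$- \frac{3556865}{\frac{1}{\left(-2906255\right) \left(-4822920\right)} + \frac{3780143}{-3571296}} = - \frac{3556865}{\left(- \frac{1}{2906255}\right) \left(- \frac{1}{4822920}\right) + 3780143 \left(- \frac{1}{3571296}\right)} = - \frac{3556865}{\frac{1}{14016635364600} - \frac{3780143}{3571296}} = - \frac{3556865}{- \frac{2207703585710065271}{2085731408793938400}} = \left(-3556865\right) \left(- \frac{2085731408793938400}{2207703585710065271}\right) = \frac{7418665047339851707116000}{2207703585710065271}$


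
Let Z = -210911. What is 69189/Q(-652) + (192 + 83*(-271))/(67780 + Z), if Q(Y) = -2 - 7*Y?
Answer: 10004827921/652963622 ≈ 15.322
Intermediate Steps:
69189/Q(-652) + (192 + 83*(-271))/(67780 + Z) = 69189/(-2 - 7*(-652)) + (192 + 83*(-271))/(67780 - 210911) = 69189/(-2 + 4564) + (192 - 22493)/(-143131) = 69189/4562 - 22301*(-1/143131) = 69189*(1/4562) + 22301/143131 = 69189/4562 + 22301/143131 = 10004827921/652963622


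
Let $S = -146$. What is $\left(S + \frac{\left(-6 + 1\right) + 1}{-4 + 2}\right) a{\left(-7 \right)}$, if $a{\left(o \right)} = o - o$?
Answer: $0$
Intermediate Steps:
$a{\left(o \right)} = 0$
$\left(S + \frac{\left(-6 + 1\right) + 1}{-4 + 2}\right) a{\left(-7 \right)} = \left(-146 + \frac{\left(-6 + 1\right) + 1}{-4 + 2}\right) 0 = \left(-146 + \frac{-5 + 1}{-2}\right) 0 = \left(-146 - -2\right) 0 = \left(-146 + 2\right) 0 = \left(-144\right) 0 = 0$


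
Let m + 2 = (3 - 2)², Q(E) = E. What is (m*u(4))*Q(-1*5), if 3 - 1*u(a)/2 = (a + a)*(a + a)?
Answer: -610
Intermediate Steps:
m = -1 (m = -2 + (3 - 2)² = -2 + 1² = -2 + 1 = -1)
u(a) = 6 - 8*a² (u(a) = 6 - 2*(a + a)*(a + a) = 6 - 2*2*a*2*a = 6 - 8*a²)
(m*u(4))*Q(-1*5) = (-(6 - 8*4²))*(-1*5) = -(6 - 8*16)*(-5) = -(6 - 128)*(-5) = -1*(-122)*(-5) = 122*(-5) = -610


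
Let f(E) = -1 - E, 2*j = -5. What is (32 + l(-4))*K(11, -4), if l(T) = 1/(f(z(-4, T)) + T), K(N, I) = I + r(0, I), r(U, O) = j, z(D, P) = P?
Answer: -403/2 ≈ -201.50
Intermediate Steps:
j = -5/2 (j = (½)*(-5) = -5/2 ≈ -2.5000)
r(U, O) = -5/2
K(N, I) = -5/2 + I (K(N, I) = I - 5/2 = -5/2 + I)
l(T) = -1 (l(T) = 1/((-1 - T) + T) = 1/(-1) = -1)
(32 + l(-4))*K(11, -4) = (32 - 1)*(-5/2 - 4) = 31*(-13/2) = -403/2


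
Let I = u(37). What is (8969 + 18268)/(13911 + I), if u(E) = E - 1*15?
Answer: 27237/13933 ≈ 1.9549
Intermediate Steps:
u(E) = -15 + E (u(E) = E - 15 = -15 + E)
I = 22 (I = -15 + 37 = 22)
(8969 + 18268)/(13911 + I) = (8969 + 18268)/(13911 + 22) = 27237/13933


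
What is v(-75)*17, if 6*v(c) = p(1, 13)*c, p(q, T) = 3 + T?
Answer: -3400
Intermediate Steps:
v(c) = 8*c/3 (v(c) = ((3 + 13)*c)/6 = (16*c)/6 = 8*c/3)
v(-75)*17 = ((8/3)*(-75))*17 = -200*17 = -3400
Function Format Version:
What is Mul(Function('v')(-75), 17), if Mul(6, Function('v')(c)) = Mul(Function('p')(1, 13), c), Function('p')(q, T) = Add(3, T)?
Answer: -3400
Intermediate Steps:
Function('v')(c) = Mul(Rational(8, 3), c) (Function('v')(c) = Mul(Rational(1, 6), Mul(Add(3, 13), c)) = Mul(Rational(1, 6), Mul(16, c)) = Mul(Rational(8, 3), c))
Mul(Function('v')(-75), 17) = Mul(Mul(Rational(8, 3), -75), 17) = Mul(-200, 17) = -3400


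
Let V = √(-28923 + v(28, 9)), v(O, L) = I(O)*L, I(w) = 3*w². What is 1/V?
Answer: -I*√7755/7755 ≈ -0.011356*I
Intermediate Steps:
v(O, L) = 3*L*O² (v(O, L) = (3*O²)*L = 3*L*O²)
V = I*√7755 (V = √(-28923 + 3*9*28²) = √(-28923 + 3*9*784) = √(-28923 + 21168) = √(-7755) = I*√7755 ≈ 88.063*I)
1/V = 1/(I*√7755) = -I*√7755/7755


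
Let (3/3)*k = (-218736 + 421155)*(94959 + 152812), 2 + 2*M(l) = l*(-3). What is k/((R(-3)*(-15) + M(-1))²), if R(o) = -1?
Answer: 200614232196/961 ≈ 2.0876e+8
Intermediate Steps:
M(l) = -1 - 3*l/2 (M(l) = -1 + (l*(-3))/2 = -1 + (-3*l)/2 = -1 - 3*l/2)
k = 50153558049 (k = (-218736 + 421155)*(94959 + 152812) = 202419*247771 = 50153558049)
k/((R(-3)*(-15) + M(-1))²) = 50153558049/((-1*(-15) + (-1 - 3/2*(-1)))²) = 50153558049/((15 + (-1 + 3/2))²) = 50153558049/((15 + ½)²) = 50153558049/((31/2)²) = 50153558049/(961/4) = 50153558049*(4/961) = 200614232196/961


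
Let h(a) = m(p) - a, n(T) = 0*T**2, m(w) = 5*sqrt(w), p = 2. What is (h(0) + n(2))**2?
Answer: 50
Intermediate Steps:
n(T) = 0
h(a) = -a + 5*sqrt(2) (h(a) = 5*sqrt(2) - a = -a + 5*sqrt(2))
(h(0) + n(2))**2 = ((-1*0 + 5*sqrt(2)) + 0)**2 = ((0 + 5*sqrt(2)) + 0)**2 = (5*sqrt(2) + 0)**2 = (5*sqrt(2))**2 = 50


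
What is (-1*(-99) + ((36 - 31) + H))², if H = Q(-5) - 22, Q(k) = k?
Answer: 5929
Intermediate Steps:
H = -27 (H = -5 - 22 = -27)
(-1*(-99) + ((36 - 31) + H))² = (-1*(-99) + ((36 - 31) - 27))² = (99 + (5 - 27))² = (99 - 22)² = 77² = 5929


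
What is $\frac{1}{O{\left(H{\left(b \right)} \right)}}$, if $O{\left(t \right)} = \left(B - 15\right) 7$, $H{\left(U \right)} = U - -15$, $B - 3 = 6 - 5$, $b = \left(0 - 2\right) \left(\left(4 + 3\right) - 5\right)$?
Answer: $- \frac{1}{77} \approx -0.012987$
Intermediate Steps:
$b = -4$ ($b = - 2 \left(7 - 5\right) = \left(-2\right) 2 = -4$)
$B = 4$ ($B = 3 + \left(6 - 5\right) = 3 + 1 = 4$)
$H{\left(U \right)} = 15 + U$ ($H{\left(U \right)} = U + 15 = 15 + U$)
$O{\left(t \right)} = -77$ ($O{\left(t \right)} = \left(4 - 15\right) 7 = \left(-11\right) 7 = -77$)
$\frac{1}{O{\left(H{\left(b \right)} \right)}} = \frac{1}{-77} = - \frac{1}{77}$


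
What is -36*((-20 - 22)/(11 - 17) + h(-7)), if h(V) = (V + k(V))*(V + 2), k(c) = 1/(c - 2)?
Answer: -1532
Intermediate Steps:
k(c) = 1/(-2 + c)
h(V) = (2 + V)*(V + 1/(-2 + V)) (h(V) = (V + 1/(-2 + V))*(V + 2) = (V + 1/(-2 + V))*(2 + V) = (2 + V)*(V + 1/(-2 + V)))
-36*((-20 - 22)/(11 - 17) + h(-7)) = -36*((-20 - 22)/(11 - 17) + (2 + (-7)**3 - 3*(-7))/(-2 - 7)) = -36*(-42/(-6) + (2 - 343 + 21)/(-9)) = -36*(-42*(-1/6) - 1/9*(-320)) = -36*(7 + 320/9) = -36*383/9 = -1532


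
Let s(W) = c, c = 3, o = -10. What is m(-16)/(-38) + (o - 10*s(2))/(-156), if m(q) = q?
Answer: 502/741 ≈ 0.67746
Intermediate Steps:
s(W) = 3
m(-16)/(-38) + (o - 10*s(2))/(-156) = -16/(-38) + (-10 - 10*3)/(-156) = -16*(-1/38) + (-10 - 30)*(-1/156) = 8/19 - 40*(-1/156) = 8/19 + 10/39 = 502/741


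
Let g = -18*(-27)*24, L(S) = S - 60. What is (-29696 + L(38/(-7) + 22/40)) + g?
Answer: -2533563/140 ≈ -18097.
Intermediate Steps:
L(S) = -60 + S
g = 11664 (g = 486*24 = 11664)
(-29696 + L(38/(-7) + 22/40)) + g = (-29696 + (-60 + (38/(-7) + 22/40))) + 11664 = (-29696 + (-60 + (38*(-⅐) + 22*(1/40)))) + 11664 = (-29696 + (-60 + (-38/7 + 11/20))) + 11664 = (-29696 + (-60 - 683/140)) + 11664 = (-29696 - 9083/140) + 11664 = -4166523/140 + 11664 = -2533563/140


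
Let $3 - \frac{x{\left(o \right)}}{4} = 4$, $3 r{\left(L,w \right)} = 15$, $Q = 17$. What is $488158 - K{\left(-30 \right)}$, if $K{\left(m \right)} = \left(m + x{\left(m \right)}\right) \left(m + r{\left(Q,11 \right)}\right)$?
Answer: $487308$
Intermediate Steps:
$r{\left(L,w \right)} = 5$ ($r{\left(L,w \right)} = \frac{1}{3} \cdot 15 = 5$)
$x{\left(o \right)} = -4$ ($x{\left(o \right)} = 12 - 16 = -4$)
$K{\left(m \right)} = \left(-4 + m\right) \left(5 + m\right)$ ($K{\left(m \right)} = \left(m - 4\right) \left(m + 5\right) = \left(-4 + m\right) \left(5 + m\right)$)
$488158 - K{\left(-30 \right)} = 488158 - \left(-20 - 30 + \left(-30\right)^{2}\right) = 488158 - \left(-20 - 30 + 900\right) = 488158 - 850 = 487308$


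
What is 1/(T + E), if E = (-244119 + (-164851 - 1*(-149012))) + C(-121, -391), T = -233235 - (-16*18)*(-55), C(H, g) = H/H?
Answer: -1/509032 ≈ -1.9645e-6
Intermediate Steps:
C(H, g) = 1
T = -249075 (T = -233235 - (-288)*(-55) = -233235 - 1*15840 = -233235 - 15840 = -249075)
E = -259957 (E = (-244119 + (-164851 - 1*(-149012))) + 1 = (-244119 + (-164851 + 149012)) + 1 = (-244119 - 15839) + 1 = -259958 + 1 = -259957)
1/(T + E) = 1/(-249075 - 259957) = 1/(-509032) = -1/509032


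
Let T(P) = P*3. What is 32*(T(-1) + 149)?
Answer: 4672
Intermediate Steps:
T(P) = 3*P
32*(T(-1) + 149) = 32*(3*(-1) + 149) = 32*(-3 + 149) = 32*146 = 4672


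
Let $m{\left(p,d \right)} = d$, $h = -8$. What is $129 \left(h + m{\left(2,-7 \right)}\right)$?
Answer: $-1935$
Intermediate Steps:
$129 \left(h + m{\left(2,-7 \right)}\right) = 129 \left(-8 - 7\right) = 129 \left(-15\right) = -1935$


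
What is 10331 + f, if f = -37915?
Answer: -27584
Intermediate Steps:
10331 + f = 10331 - 37915 = -27584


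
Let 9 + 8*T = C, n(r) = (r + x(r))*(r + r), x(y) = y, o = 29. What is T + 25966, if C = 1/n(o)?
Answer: 698766717/26912 ≈ 25965.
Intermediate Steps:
n(r) = 4*r**2 (n(r) = (r + r)*(r + r) = (2*r)*(2*r) = 4*r**2)
C = 1/3364 (C = 1/(4*29**2) = 1/(4*841) = 1/3364 ≈ 0.00029727)
T = -30275/26912 (T = -9/8 + (1/8)*(1/3364) = -9/8 + 1/26912 = -30275/26912 ≈ -1.1250)
T + 25966 = -30275/26912 + 25966 = 698766717/26912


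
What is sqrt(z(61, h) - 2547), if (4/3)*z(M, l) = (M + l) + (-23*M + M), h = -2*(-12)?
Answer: 3*I*sqrt(1551)/2 ≈ 59.074*I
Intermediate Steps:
h = 24
z(M, l) = -63*M/4 + 3*l/4 (z(M, l) = 3*((M + l) + (-23*M + M))/4 = 3*((M + l) - 22*M)/4 = 3*(l - 21*M)/4 = -63*M/4 + 3*l/4)
sqrt(z(61, h) - 2547) = sqrt((-63/4*61 + (3/4)*24) - 2547) = sqrt((-3843/4 + 18) - 2547) = sqrt(-3771/4 - 2547) = sqrt(-13959/4) = 3*I*sqrt(1551)/2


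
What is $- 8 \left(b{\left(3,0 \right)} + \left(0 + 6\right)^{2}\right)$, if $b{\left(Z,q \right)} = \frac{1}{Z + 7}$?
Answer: $- \frac{1444}{5} \approx -288.8$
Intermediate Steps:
$b{\left(Z,q \right)} = \frac{1}{7 + Z}$
$- 8 \left(b{\left(3,0 \right)} + \left(0 + 6\right)^{2}\right) = - 8 \left(\frac{1}{7 + 3} + \left(0 + 6\right)^{2}\right) = - 8 \left(\frac{1}{10} + 6^{2}\right) = - 8 \left(\frac{1}{10} + 36\right) = \left(-8\right) \frac{361}{10} = - \frac{1444}{5}$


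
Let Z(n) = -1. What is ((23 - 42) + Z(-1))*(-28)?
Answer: 560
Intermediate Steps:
((23 - 42) + Z(-1))*(-28) = ((23 - 42) - 1)*(-28) = (-19 - 1)*(-28) = -20*(-28) = 560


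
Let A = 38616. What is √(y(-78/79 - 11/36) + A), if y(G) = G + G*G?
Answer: √312342245917/2844 ≈ 196.51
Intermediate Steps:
y(G) = G + G²
√(y(-78/79 - 11/36) + A) = √((-78/79 - 11/36)*(1 + (-78/79 - 11/36)) + 38616) = √(-3677*(1 - 3677/2844)/2844 + 38616) = √(-3677/2844*(-833/2844) + 38616) = √(3062941/8088336 + 38616) = √(312342245917/8088336) = √312342245917/2844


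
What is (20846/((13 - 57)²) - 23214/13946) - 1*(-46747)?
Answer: 315597336411/6749864 ≈ 46756.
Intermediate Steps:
(20846/((13 - 57)²) - 23214/13946) - 1*(-46747) = (20846/((-44)²) - 23214*1/13946) + 46747 = (20846/1936 - 11607/6973) + 46747 = (20846*(1/1936) - 11607/6973) + 46747 = (10423/968 - 11607/6973) + 46747 = 61444003/6749864 + 46747 = 315597336411/6749864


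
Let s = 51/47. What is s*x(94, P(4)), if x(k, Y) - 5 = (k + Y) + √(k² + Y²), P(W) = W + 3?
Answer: 5406/47 + 51*√8885/47 ≈ 217.30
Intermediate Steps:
P(W) = 3 + W
s = 51/47 (s = 51*(1/47) = 51/47 ≈ 1.0851)
x(k, Y) = 5 + Y + k + √(Y² + k²) (x(k, Y) = 5 + ((k + Y) + √(k² + Y²)) = 5 + ((Y + k) + √(Y² + k²)) = 5 + (Y + k + √(Y² + k²)) = 5 + Y + k + √(Y² + k²))
s*x(94, P(4)) = 51*(5 + (3 + 4) + 94 + √((3 + 4)² + 94²))/47 = 51*(5 + 7 + 94 + √(7² + 8836))/47 = 51*(5 + 7 + 94 + √(49 + 8836))/47 = 51*(5 + 7 + 94 + √8885)/47 = 51*(106 + √8885)/47 = 5406/47 + 51*√8885/47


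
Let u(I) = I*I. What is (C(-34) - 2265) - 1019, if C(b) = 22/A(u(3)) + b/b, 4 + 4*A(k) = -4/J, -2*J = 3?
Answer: -3349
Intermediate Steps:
J = -3/2 (J = -½*3 = -3/2 ≈ -1.5000)
u(I) = I²
A(k) = -⅓ (A(k) = -1 + (-4/(-3/2))/4 = -1 + (-4*(-⅔))/4 = -1 + (¼)*(8/3) = -1 + ⅔ = -⅓)
C(b) = -65 (C(b) = 22/(-⅓) + b/b = 22*(-3) + 1 = -66 + 1 = -65)
(C(-34) - 2265) - 1019 = (-65 - 2265) - 1019 = -2330 - 1019 = -3349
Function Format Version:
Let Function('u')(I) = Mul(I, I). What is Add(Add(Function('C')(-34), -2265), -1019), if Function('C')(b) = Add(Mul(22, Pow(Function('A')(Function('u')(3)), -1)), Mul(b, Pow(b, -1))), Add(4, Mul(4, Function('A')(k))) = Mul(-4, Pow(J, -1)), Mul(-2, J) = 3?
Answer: -3349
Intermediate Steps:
J = Rational(-3, 2) (J = Mul(Rational(-1, 2), 3) = Rational(-3, 2) ≈ -1.5000)
Function('u')(I) = Pow(I, 2)
Function('A')(k) = Rational(-1, 3) (Function('A')(k) = Add(-1, Mul(Rational(1, 4), Mul(-4, Pow(Rational(-3, 2), -1)))) = Add(-1, Mul(Rational(1, 4), Mul(-4, Rational(-2, 3)))) = Add(-1, Mul(Rational(1, 4), Rational(8, 3))) = Add(-1, Rational(2, 3)) = Rational(-1, 3))
Function('C')(b) = -65 (Function('C')(b) = Add(Mul(22, Pow(Rational(-1, 3), -1)), Mul(b, Pow(b, -1))) = Add(Mul(22, -3), 1) = Add(-66, 1) = -65)
Add(Add(Function('C')(-34), -2265), -1019) = Add(Add(-65, -2265), -1019) = Add(-2330, -1019) = -3349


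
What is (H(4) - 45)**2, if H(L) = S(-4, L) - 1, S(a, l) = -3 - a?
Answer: 2025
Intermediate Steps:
H(L) = 0 (H(L) = (-3 - 1*(-4)) - 1 = (-3 + 4) - 1 = 1 - 1 = 0)
(H(4) - 45)**2 = (0 - 45)**2 = (-45)**2 = 2025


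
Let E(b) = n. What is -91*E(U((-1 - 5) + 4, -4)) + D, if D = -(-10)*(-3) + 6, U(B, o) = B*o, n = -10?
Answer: 886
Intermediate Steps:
E(b) = -10
D = -24 (D = -5*6 + 6 = -30 + 6 = -24)
-91*E(U((-1 - 5) + 4, -4)) + D = -91*(-10) - 24 = 910 - 24 = 886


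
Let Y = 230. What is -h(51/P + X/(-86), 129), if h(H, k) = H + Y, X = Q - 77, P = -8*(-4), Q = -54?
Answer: -320769/1376 ≈ -233.12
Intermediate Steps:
P = 32
X = -131 (X = -54 - 77 = -131)
h(H, k) = 230 + H (h(H, k) = H + 230 = 230 + H)
-h(51/P + X/(-86), 129) = -(230 + (51/32 - 131/(-86))) = -(230 + (51*(1/32) - 131*(-1/86))) = -(230 + (51/32 + 131/86)) = -(230 + 4289/1376) = -1*320769/1376 = -320769/1376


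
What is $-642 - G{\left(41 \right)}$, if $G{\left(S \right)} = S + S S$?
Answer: $-2364$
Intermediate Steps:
$G{\left(S \right)} = S + S^{2}$
$-642 - G{\left(41 \right)} = -642 - 41 \left(1 + 41\right) = -642 - 41 \cdot 42 = -642 - 1722 = -2364$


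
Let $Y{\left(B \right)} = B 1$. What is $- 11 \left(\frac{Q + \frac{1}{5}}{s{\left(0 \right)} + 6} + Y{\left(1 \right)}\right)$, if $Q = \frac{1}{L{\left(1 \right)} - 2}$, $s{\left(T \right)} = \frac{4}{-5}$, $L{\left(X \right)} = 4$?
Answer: $- \frac{649}{52} \approx -12.481$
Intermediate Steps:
$s{\left(T \right)} = - \frac{4}{5}$ ($s{\left(T \right)} = 4 \left(- \frac{1}{5}\right) = - \frac{4}{5}$)
$Q = \frac{1}{2}$ ($Q = \frac{1}{4 - 2} = \frac{1}{2} \approx 0.5$)
$Y{\left(B \right)} = B$
$- 11 \left(\frac{Q + \frac{1}{5}}{s{\left(0 \right)} + 6} + Y{\left(1 \right)}\right) = - 11 \left(\frac{\frac{1}{2} + \frac{1}{5}}{- \frac{4}{5} + 6} + 1\right) = - 11 \left(\frac{\frac{1}{2} + \frac{1}{5}}{\frac{26}{5}} + 1\right) = - 11 \left(\frac{7}{10} \cdot \frac{5}{26} + 1\right) = - 11 \left(\frac{7}{52} + 1\right) = \left(-11\right) \frac{59}{52} = - \frac{649}{52}$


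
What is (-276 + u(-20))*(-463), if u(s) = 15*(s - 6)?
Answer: 308358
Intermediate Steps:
u(s) = -90 + 15*s (u(s) = 15*(-6 + s) = -90 + 15*s)
(-276 + u(-20))*(-463) = (-276 + (-90 + 15*(-20)))*(-463) = (-276 + (-90 - 300))*(-463) = (-276 - 390)*(-463) = -666*(-463) = 308358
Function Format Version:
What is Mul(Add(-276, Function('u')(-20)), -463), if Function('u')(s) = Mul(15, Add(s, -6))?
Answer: 308358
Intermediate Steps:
Function('u')(s) = Add(-90, Mul(15, s)) (Function('u')(s) = Mul(15, Add(-6, s)) = Add(-90, Mul(15, s)))
Mul(Add(-276, Function('u')(-20)), -463) = Mul(Add(-276, Add(-90, Mul(15, -20))), -463) = Mul(Add(-276, Add(-90, -300)), -463) = Mul(Add(-276, -390), -463) = Mul(-666, -463) = 308358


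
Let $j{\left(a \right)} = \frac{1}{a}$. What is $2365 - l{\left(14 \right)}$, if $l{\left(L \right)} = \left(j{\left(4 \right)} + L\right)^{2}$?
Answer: $\frac{34591}{16} \approx 2161.9$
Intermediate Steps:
$l{\left(L \right)} = \left(\frac{1}{4} + L\right)^{2}$
$2365 - l{\left(14 \right)} = 2365 - \frac{\left(1 + 4 \cdot 14\right)^{2}}{16} = 2365 - \frac{\left(1 + 56\right)^{2}}{16} = 2365 - \frac{57^{2}}{16} = 2365 - \frac{1}{16} \cdot 3249 = 2365 - \frac{3249}{16} = \frac{34591}{16}$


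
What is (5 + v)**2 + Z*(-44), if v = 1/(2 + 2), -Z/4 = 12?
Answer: 34233/16 ≈ 2139.6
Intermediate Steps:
Z = -48 (Z = -4*12 = -48)
v = 1/4 ≈ 0.25000
(5 + v)**2 + Z*(-44) = (5 + 1/4)**2 - 48*(-44) = (21/4)**2 + 2112 = 441/16 + 2112 = 34233/16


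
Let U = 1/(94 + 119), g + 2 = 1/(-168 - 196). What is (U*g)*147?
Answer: -5103/3692 ≈ -1.3822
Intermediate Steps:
g = -729/364 (g = -2 + 1/(-168 - 196) = -2 + 1/(-364) = -2 - 1/364 = -729/364 ≈ -2.0027)
U = 1/213 ≈ 0.0046948
(U*g)*147 = ((1/213)*(-729/364))*147 = -243/25844*147 = -5103/3692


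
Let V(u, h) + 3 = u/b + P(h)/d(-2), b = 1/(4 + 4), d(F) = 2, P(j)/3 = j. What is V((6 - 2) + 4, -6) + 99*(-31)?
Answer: -3017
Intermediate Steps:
P(j) = 3*j
b = ⅛ (b = 1/8 = ⅛ ≈ 0.12500)
V(u, h) = -3 + 8*u + 3*h/2 (V(u, h) = -3 + (u/(⅛) + (3*h)/2) = -3 + (u*8 + (3*h)*(½)) = -3 + (8*u + 3*h/2) = -3 + 8*u + 3*h/2)
V((6 - 2) + 4, -6) + 99*(-31) = (-3 + 8*((6 - 2) + 4) + (3/2)*(-6)) + 99*(-31) = (-3 + 8*(4 + 4) - 9) - 3069 = (-3 + 8*8 - 9) - 3069 = (-3 + 64 - 9) - 3069 = 52 - 3069 = -3017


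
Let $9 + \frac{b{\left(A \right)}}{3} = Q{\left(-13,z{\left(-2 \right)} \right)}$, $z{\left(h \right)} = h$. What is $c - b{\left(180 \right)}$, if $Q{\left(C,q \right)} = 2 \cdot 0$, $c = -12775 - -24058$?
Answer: $11310$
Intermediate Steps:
$c = 11283$ ($c = -12775 + 24058 = 11283$)
$Q{\left(C,q \right)} = 0$
$b{\left(A \right)} = -27$ ($b{\left(A \right)} = -27 + 3 \cdot 0 = -27 + 0 = -27$)
$c - b{\left(180 \right)} = 11283 - -27 = 11283 + 27 = 11310$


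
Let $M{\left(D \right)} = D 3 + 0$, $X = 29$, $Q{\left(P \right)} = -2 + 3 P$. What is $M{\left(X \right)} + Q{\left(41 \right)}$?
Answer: $208$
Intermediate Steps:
$M{\left(D \right)} = 3 D$ ($M{\left(D \right)} = 3 D + 0 = 3 D$)
$M{\left(X \right)} + Q{\left(41 \right)} = 3 \cdot 29 + \left(-2 + 3 \cdot 41\right) = 87 + \left(-2 + 123\right) = 87 + 121 = 208$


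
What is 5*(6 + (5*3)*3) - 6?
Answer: 249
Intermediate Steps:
5*(6 + (5*3)*3) - 6 = 5*(6 + 15*3) - 6 = 5*(6 + 45) - 6 = 5*51 - 6 = 255 - 6 = 249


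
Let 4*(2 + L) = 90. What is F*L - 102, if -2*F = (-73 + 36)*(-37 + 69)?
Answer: 12034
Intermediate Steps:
L = 41/2 (L = -2 + (¼)*90 = -2 + 45/2 = 41/2 ≈ 20.500)
F = 592 (F = -(-73 + 36)*(-37 + 69)/2 = -(-37)*32/2 = -½*(-1184) = 592)
F*L - 102 = 592*(41/2) - 102 = 12136 - 102 = 12034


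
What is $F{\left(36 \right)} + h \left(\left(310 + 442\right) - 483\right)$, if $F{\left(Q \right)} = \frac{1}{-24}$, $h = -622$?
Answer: $- \frac{4015633}{24} \approx -1.6732 \cdot 10^{5}$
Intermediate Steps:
$F{\left(Q \right)} = - \frac{1}{24}$
$F{\left(36 \right)} + h \left(\left(310 + 442\right) - 483\right) = - \frac{1}{24} - 622 \left(\left(310 + 442\right) - 483\right) = - \frac{1}{24} - 622 \left(752 - 483\right) = - \frac{1}{24} - 167318 = - \frac{4015633}{24}$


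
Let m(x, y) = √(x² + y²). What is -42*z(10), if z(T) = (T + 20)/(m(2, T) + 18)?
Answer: -1134/11 + 126*√26/11 ≈ -44.684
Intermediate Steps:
z(T) = (20 + T)/(18 + √(4 + T²)) (z(T) = (T + 20)/(√(2² + T²) + 18) = (20 + T)/(√(4 + T²) + 18) = (20 + T)/(18 + √(4 + T²)))
-42*z(10) = -42*(20 + 10)/(18 + √(4 + 10²)) = -42*30/(18 + √(4 + 100)) = -42*30/(18 + √104) = -42*30/(18 + 2*√26) = -1260/(18 + 2*√26)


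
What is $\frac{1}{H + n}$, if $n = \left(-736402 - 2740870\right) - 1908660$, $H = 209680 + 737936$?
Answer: $- \frac{1}{4438316} \approx -2.2531 \cdot 10^{-7}$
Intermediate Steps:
$H = 947616$
$n = -5385932$ ($n = -3477272 - 1908660 = -5385932$)
$\frac{1}{H + n} = \frac{1}{947616 - 5385932} = \frac{1}{-4438316} = - \frac{1}{4438316}$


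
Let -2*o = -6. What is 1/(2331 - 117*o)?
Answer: 1/1980 ≈ 0.00050505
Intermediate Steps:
o = 3 (o = -½*(-6) = 3)
1/(2331 - 117*o) = 1/(2331 - 117*3) = 1/(2331 - 351) = 1/1980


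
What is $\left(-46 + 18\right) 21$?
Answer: $-588$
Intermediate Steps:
$\left(-46 + 18\right) 21 = \left(-28\right) 21 = -588$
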